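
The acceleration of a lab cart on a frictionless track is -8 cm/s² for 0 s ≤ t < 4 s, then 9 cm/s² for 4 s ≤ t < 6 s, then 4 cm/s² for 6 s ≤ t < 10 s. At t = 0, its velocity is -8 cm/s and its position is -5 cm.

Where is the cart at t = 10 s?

-219 cm

On each constant-a segment, Δv = aΔt and Δx = v₀Δt + ½aΔt²; chain segment to segment.
0–4 s: v starts -8 cm/s; Δx = -8·4 + ½·-8·4² = -96 cm; v ends -40 cm/s.
4–6 s: v starts -40 cm/s; Δx = -40·2 + ½·9·2² = -62 cm; v ends -22 cm/s.
6–10 s: v starts -22 cm/s; Δx = -22·4 + ½·4·4² = -56 cm; v ends -6 cm/s.
x(10) = -5 + Σ Δx = -219 cm.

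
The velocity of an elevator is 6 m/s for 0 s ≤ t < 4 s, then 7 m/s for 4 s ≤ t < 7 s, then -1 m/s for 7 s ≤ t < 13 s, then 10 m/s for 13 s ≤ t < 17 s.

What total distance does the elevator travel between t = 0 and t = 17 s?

Distance (not displacement) is the total path length: add the absolute areas under v-t.
0–4 s: |6| × 4 = 24 m
4–7 s: |7| × 3 = 21 m
7–13 s: |-1| × 6 = 6 m
13–17 s: |10| × 4 = 40 m
Total distance = 91 m

91 m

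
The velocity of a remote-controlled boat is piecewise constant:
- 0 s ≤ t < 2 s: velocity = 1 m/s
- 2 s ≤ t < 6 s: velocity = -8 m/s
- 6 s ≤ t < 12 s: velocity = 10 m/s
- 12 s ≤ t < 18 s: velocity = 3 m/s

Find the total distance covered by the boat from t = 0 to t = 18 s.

112 m

Distance (not displacement) is the total path length: add the absolute areas under v-t.
0–2 s: |1| × 2 = 2 m
2–6 s: |-8| × 4 = 32 m
6–12 s: |10| × 6 = 60 m
12–18 s: |3| × 6 = 18 m
Total distance = 112 m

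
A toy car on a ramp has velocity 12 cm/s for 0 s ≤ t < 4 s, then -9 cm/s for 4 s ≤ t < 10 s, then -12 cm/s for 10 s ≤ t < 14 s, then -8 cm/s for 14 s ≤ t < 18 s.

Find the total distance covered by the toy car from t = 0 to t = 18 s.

Total distance travelled is ∫|v| dt — sum the magnitudes of each area piece.
0–4 s: |12| × 4 = 48 cm
4–10 s: |-9| × 6 = 54 cm
10–14 s: |-12| × 4 = 48 cm
14–18 s: |-8| × 4 = 32 cm
Total distance = 182 cm

182 cm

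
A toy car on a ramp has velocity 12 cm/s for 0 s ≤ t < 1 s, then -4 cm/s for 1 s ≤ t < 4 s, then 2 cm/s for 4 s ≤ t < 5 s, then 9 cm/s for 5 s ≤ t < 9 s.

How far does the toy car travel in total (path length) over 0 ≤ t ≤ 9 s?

62 cm

Distance (not displacement) is the total path length: add the absolute areas under v-t.
0–1 s: |12| × 1 = 12 cm
1–4 s: |-4| × 3 = 12 cm
4–5 s: |2| × 1 = 2 cm
5–9 s: |9| × 4 = 36 cm
Total distance = 62 cm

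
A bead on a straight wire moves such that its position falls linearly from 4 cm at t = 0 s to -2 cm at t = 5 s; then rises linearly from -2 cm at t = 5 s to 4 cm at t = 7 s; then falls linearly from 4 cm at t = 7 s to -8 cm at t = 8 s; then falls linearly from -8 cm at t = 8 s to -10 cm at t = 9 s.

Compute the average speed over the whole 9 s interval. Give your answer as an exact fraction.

Average speed = (total path length)/(elapsed time); on a piecewise-linear x-t graph the path length is Σ|Δx|.
0–5 s: |Δx| = |-2 − 4| = 6 cm
5–7 s: |Δx| = |4 − -2| = 6 cm
7–8 s: |Δx| = |-8 − 4| = 12 cm
8–9 s: |Δx| = |-10 − -8| = 2 cm
Total path = 26 cm; average speed = 26/9 = 26/9 cm/s.

26/9 cm/s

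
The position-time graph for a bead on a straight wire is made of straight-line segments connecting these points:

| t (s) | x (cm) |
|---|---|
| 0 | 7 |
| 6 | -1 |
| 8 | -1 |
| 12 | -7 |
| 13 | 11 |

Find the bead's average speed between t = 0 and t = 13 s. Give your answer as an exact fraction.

Average speed = (total path length)/(elapsed time); on a piecewise-linear x-t graph the path length is Σ|Δx|.
0–6 s: |Δx| = |-1 − 7| = 8 cm
6–8 s: |Δx| = |-1 − -1| = 0 cm
8–12 s: |Δx| = |-7 − -1| = 6 cm
12–13 s: |Δx| = |11 − -7| = 18 cm
Total path = 32 cm; average speed = 32/13 = 32/13 cm/s.

32/13 cm/s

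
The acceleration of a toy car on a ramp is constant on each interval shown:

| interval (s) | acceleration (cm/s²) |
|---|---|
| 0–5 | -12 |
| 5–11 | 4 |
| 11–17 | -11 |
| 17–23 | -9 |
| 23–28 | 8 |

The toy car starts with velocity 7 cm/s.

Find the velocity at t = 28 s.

Δv equals the area under the a-t graph; then v = v₀ + Δv.
0–5 s: -12 × 5 = -60 cm/s
5–11 s: 4 × 6 = 24 cm/s
11–17 s: -11 × 6 = -66 cm/s
17–23 s: -9 × 6 = -54 cm/s
23–28 s: 8 × 5 = 40 cm/s
Δv = -116 cm/s, so v(28) = 7 + (-116) = -109 cm/s.

-109 cm/s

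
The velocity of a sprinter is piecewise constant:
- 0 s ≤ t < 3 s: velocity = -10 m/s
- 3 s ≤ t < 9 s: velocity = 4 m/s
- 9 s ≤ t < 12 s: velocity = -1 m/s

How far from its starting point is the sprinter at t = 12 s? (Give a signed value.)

Net displacement equals the area under the velocity-time graph (areas below the axis count negative).
0–3 s: -10 × 3 = -30 m
3–9 s: 4 × 6 = 24 m
9–12 s: -1 × 3 = -3 m
Net displacement = -9 m

-9 m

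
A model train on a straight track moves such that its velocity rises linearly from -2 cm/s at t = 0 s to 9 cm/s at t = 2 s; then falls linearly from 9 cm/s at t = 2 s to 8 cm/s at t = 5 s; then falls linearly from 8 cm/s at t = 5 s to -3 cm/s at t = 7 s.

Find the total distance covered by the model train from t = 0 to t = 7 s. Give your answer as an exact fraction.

877/22 cm

Distance (not displacement) is the total path length: add the absolute areas under v-t.
0–2 s: v = 0 at t = 4/11 s; triangle areas 4/11 + 81/11 = 85/11 cm
2–5 s: |½(9 + 8)(3)| = 25.5 cm
5–7 s: v = 0 at t = 71/11 s; triangle areas 64/11 + 9/11 = 73/11 cm
Total distance = 877/22 cm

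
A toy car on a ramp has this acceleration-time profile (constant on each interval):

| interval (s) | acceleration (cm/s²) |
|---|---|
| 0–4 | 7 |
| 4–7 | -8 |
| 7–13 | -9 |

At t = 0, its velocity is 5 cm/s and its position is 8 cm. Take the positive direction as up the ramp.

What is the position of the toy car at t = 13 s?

On each constant-a segment, Δv = aΔt and Δx = v₀Δt + ½aΔt²; chain segment to segment.
0–4 s: v starts 5 cm/s; Δx = 5·4 + ½·7·4² = 76 cm; v ends 33 cm/s.
4–7 s: v starts 33 cm/s; Δx = 33·3 + ½·-8·3² = 63 cm; v ends 9 cm/s.
7–13 s: v starts 9 cm/s; Δx = 9·6 + ½·-9·6² = -108 cm; v ends -45 cm/s.
x(13) = 8 + Σ Δx = 39 cm.

39 cm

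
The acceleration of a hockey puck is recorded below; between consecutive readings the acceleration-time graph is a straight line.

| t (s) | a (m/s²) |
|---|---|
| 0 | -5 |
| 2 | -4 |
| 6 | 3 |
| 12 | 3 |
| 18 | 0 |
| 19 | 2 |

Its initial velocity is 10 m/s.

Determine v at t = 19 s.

Δv equals the area under the a-t graph; then v = v₀ + Δv.
0–2 s: ½(-5 + -4)(2) = -9 m/s
2–6 s: ½(-4 + 3)(4) = -2 m/s
6–12 s: 3 × 6 = 18 m/s
12–18 s: ½(3 + 0)(6) = 9 m/s
18–19 s: ½(0 + 2)(1) = 1 m/s
Δv = 17 m/s, so v(19) = 10 + (17) = 27 m/s.

27 m/s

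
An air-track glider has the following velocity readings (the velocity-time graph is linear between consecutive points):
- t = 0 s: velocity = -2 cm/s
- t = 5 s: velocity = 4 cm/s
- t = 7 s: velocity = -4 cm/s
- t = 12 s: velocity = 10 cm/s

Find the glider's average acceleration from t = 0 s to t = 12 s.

Average acceleration = Δv/Δt = (10 − -2)/(12 − 0) = 1 cm/s².

1 cm/s²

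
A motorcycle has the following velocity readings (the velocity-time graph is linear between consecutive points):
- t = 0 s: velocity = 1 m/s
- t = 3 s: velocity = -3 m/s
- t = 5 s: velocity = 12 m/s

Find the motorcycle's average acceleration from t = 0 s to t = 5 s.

2.2 m/s²

Average acceleration = Δv/Δt = (12 − 1)/(5 − 0) = 2.2 m/s².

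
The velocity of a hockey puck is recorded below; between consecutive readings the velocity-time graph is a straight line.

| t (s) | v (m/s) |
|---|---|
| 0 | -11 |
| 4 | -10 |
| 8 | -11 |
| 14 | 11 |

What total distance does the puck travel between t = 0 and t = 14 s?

117 m

Distance (not displacement) is the total path length: add the absolute areas under v-t.
0–4 s: |½(-11 + -10)(4)| = 42 m
4–8 s: |½(-10 + -11)(4)| = 42 m
8–14 s: v = 0 at t = 11 s; triangle areas 16.5 + 16.5 = 33 m
Total distance = 117 m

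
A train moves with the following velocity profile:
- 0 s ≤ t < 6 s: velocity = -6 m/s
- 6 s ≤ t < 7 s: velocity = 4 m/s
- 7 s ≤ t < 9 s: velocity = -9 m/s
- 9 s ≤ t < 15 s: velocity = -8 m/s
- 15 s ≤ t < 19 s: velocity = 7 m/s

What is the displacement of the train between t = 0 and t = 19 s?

-70 m

Net displacement equals the area under the velocity-time graph (areas below the axis count negative).
0–6 s: -6 × 6 = -36 m
6–7 s: 4 × 1 = 4 m
7–9 s: -9 × 2 = -18 m
9–15 s: -8 × 6 = -48 m
15–19 s: 7 × 4 = 28 m
Net displacement = -70 m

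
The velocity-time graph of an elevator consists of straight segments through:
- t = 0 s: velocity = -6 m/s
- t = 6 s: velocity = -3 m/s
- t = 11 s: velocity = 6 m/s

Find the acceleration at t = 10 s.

1.8 m/s²

Acceleration is the slope of the v-t graph on 6–11 s: (6 − -3)/(11 − 6) = 1.8 m/s².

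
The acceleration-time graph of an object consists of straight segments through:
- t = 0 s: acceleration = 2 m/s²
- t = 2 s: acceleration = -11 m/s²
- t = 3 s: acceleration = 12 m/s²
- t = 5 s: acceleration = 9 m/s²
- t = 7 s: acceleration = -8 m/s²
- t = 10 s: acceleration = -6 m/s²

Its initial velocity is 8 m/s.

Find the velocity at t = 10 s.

Δv equals the area under the a-t graph; then v = v₀ + Δv.
0–2 s: ½(2 + -11)(2) = -9 m/s
2–3 s: ½(-11 + 12)(1) = 0.5 m/s
3–5 s: ½(12 + 9)(2) = 21 m/s
5–7 s: ½(9 + -8)(2) = 1 m/s
7–10 s: ½(-8 + -6)(3) = -21 m/s
Δv = -7.5 m/s, so v(10) = 8 + (-7.5) = 0.5 m/s.

0.5 m/s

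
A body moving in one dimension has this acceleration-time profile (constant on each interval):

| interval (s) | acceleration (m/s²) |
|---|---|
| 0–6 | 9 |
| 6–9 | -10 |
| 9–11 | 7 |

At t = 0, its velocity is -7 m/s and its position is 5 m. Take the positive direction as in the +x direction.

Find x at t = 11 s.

269 m

On each constant-a segment, Δv = aΔt and Δx = v₀Δt + ½aΔt²; chain segment to segment.
0–6 s: v starts -7 m/s; Δx = -7·6 + ½·9·6² = 120 m; v ends 47 m/s.
6–9 s: v starts 47 m/s; Δx = 47·3 + ½·-10·3² = 96 m; v ends 17 m/s.
9–11 s: v starts 17 m/s; Δx = 17·2 + ½·7·2² = 48 m; v ends 31 m/s.
x(11) = 5 + Σ Δx = 269 m.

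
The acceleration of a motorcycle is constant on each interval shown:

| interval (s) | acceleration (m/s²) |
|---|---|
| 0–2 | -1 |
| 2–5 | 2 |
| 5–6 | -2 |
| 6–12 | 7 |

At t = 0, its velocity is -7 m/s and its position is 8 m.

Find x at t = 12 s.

66 m

On each constant-a segment, Δv = aΔt and Δx = v₀Δt + ½aΔt²; chain segment to segment.
0–2 s: v starts -7 m/s; Δx = -7·2 + ½·-1·2² = -16 m; v ends -9 m/s.
2–5 s: v starts -9 m/s; Δx = -9·3 + ½·2·3² = -18 m; v ends -3 m/s.
5–6 s: v starts -3 m/s; Δx = -3·1 + ½·-2·1² = -4 m; v ends -5 m/s.
6–12 s: v starts -5 m/s; Δx = -5·6 + ½·7·6² = 96 m; v ends 37 m/s.
x(12) = 8 + Σ Δx = 66 m.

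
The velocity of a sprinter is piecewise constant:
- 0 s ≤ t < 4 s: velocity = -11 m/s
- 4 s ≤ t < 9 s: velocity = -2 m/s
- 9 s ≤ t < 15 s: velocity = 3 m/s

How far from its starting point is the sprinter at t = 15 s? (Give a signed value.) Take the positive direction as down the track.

-36 m

Net displacement equals the area under the velocity-time graph (areas below the axis count negative).
0–4 s: -11 × 4 = -44 m
4–9 s: -2 × 5 = -10 m
9–15 s: 3 × 6 = 18 m
Net displacement = -36 m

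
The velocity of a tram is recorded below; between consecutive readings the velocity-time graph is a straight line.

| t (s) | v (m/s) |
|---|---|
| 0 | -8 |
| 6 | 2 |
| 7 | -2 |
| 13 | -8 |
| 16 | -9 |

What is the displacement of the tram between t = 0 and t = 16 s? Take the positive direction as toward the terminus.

-73.5 m

Net displacement equals the area under the velocity-time graph (areas below the axis count negative).
0–6 s: ½(-8 + 2)(6) = -18 m
6–7 s: ½(2 + -2)(1) = 0 m
7–13 s: ½(-2 + -8)(6) = -30 m
13–16 s: ½(-8 + -9)(3) = -25.5 m
Net displacement = -73.5 m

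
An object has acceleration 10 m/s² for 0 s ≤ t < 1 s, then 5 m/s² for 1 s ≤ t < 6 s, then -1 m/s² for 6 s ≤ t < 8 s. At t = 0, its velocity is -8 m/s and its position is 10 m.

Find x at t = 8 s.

131.5 m

On each constant-a segment, Δv = aΔt and Δx = v₀Δt + ½aΔt²; chain segment to segment.
0–1 s: v starts -8 m/s; Δx = -8·1 + ½·10·1² = -3 m; v ends 2 m/s.
1–6 s: v starts 2 m/s; Δx = 2·5 + ½·5·5² = 72.5 m; v ends 27 m/s.
6–8 s: v starts 27 m/s; Δx = 27·2 + ½·-1·2² = 52 m; v ends 25 m/s.
x(8) = 10 + Σ Δx = 131.5 m.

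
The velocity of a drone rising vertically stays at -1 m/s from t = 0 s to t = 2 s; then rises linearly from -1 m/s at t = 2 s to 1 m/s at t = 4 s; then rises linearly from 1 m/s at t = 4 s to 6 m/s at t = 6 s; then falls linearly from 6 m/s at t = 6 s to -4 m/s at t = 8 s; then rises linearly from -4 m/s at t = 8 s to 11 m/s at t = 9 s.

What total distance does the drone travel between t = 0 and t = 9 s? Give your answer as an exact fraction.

593/30 m

Distance (not displacement) is the total path length: add the absolute areas under v-t.
0–2 s: |-1| × 2 = 2 m
2–4 s: v = 0 at t = 3 s; triangle areas 0.5 + 0.5 = 1 m
4–6 s: |½(1 + 6)(2)| = 7 m
6–8 s: v = 0 at t = 7.2 s; triangle areas 3.6 + 1.6 = 5.2 m
8–9 s: v = 0 at t = 124/15 s; triangle areas 8/15 + 121/30 = 137/30 m
Total distance = 593/30 m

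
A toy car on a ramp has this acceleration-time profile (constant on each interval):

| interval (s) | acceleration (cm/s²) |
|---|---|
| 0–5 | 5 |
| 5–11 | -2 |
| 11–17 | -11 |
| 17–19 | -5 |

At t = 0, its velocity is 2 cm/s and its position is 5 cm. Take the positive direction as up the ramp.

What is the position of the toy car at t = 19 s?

On each constant-a segment, Δv = aΔt and Δx = v₀Δt + ½aΔt²; chain segment to segment.
0–5 s: v starts 2 cm/s; Δx = 2·5 + ½·5·5² = 72.5 cm; v ends 27 cm/s.
5–11 s: v starts 27 cm/s; Δx = 27·6 + ½·-2·6² = 126 cm; v ends 15 cm/s.
11–17 s: v starts 15 cm/s; Δx = 15·6 + ½·-11·6² = -108 cm; v ends -51 cm/s.
17–19 s: v starts -51 cm/s; Δx = -51·2 + ½·-5·2² = -112 cm; v ends -61 cm/s.
x(19) = 5 + Σ Δx = -16.5 cm.

-16.5 cm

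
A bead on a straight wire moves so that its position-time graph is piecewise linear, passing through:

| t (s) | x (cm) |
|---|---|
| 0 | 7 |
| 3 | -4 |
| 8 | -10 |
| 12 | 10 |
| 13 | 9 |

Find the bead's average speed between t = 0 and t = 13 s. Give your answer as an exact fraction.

Average speed = (total path length)/(elapsed time); on a piecewise-linear x-t graph the path length is Σ|Δx|.
0–3 s: |Δx| = |-4 − 7| = 11 cm
3–8 s: |Δx| = |-10 − -4| = 6 cm
8–12 s: |Δx| = |10 − -10| = 20 cm
12–13 s: |Δx| = |9 − 10| = 1 cm
Total path = 38 cm; average speed = 38/13 = 38/13 cm/s.

38/13 cm/s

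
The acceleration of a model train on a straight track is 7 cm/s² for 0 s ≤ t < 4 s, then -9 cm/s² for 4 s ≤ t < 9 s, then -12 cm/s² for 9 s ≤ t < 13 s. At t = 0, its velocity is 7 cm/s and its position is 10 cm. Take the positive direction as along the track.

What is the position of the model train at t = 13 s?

On each constant-a segment, Δv = aΔt and Δx = v₀Δt + ½aΔt²; chain segment to segment.
0–4 s: v starts 7 cm/s; Δx = 7·4 + ½·7·4² = 84 cm; v ends 35 cm/s.
4–9 s: v starts 35 cm/s; Δx = 35·5 + ½·-9·5² = 62.5 cm; v ends -10 cm/s.
9–13 s: v starts -10 cm/s; Δx = -10·4 + ½·-12·4² = -136 cm; v ends -58 cm/s.
x(13) = 10 + Σ Δx = 20.5 cm.

20.5 cm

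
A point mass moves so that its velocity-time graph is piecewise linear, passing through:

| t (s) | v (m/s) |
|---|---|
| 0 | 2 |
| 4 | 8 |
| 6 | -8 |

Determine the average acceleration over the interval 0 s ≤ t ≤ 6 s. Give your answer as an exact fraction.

-5/3 m/s²

Average acceleration = Δv/Δt = (-8 − 2)/(6 − 0) = -5/3 m/s².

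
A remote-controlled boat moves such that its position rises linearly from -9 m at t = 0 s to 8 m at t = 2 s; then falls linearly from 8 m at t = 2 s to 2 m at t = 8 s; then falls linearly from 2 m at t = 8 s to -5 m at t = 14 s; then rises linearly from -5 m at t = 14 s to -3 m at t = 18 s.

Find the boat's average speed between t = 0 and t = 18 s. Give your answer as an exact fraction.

16/9 m/s

Average speed = (total path length)/(elapsed time); on a piecewise-linear x-t graph the path length is Σ|Δx|.
0–2 s: |Δx| = |8 − -9| = 17 m
2–8 s: |Δx| = |2 − 8| = 6 m
8–14 s: |Δx| = |-5 − 2| = 7 m
14–18 s: |Δx| = |-3 − -5| = 2 m
Total path = 32 m; average speed = 32/18 = 16/9 m/s.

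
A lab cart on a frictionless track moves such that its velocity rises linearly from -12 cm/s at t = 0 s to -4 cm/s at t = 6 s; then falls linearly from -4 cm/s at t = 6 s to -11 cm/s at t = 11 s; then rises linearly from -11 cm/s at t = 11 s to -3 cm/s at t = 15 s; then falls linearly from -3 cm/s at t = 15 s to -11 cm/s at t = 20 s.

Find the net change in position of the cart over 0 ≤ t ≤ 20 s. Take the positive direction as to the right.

Net displacement equals the area under the velocity-time graph (areas below the axis count negative).
0–6 s: ½(-12 + -4)(6) = -48 cm
6–11 s: ½(-4 + -11)(5) = -37.5 cm
11–15 s: ½(-11 + -3)(4) = -28 cm
15–20 s: ½(-3 + -11)(5) = -35 cm
Net displacement = -148.5 cm

-148.5 cm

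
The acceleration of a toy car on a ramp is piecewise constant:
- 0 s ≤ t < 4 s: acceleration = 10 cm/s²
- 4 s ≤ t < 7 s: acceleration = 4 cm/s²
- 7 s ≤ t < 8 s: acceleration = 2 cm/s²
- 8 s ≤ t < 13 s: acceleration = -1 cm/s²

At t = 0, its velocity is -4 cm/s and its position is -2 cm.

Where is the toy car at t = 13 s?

On each constant-a segment, Δv = aΔt and Δx = v₀Δt + ½aΔt²; chain segment to segment.
0–4 s: v starts -4 cm/s; Δx = -4·4 + ½·10·4² = 64 cm; v ends 36 cm/s.
4–7 s: v starts 36 cm/s; Δx = 36·3 + ½·4·3² = 126 cm; v ends 48 cm/s.
7–8 s: v starts 48 cm/s; Δx = 48·1 + ½·2·1² = 49 cm; v ends 50 cm/s.
8–13 s: v starts 50 cm/s; Δx = 50·5 + ½·-1·5² = 237.5 cm; v ends 45 cm/s.
x(13) = -2 + Σ Δx = 474.5 cm.

474.5 cm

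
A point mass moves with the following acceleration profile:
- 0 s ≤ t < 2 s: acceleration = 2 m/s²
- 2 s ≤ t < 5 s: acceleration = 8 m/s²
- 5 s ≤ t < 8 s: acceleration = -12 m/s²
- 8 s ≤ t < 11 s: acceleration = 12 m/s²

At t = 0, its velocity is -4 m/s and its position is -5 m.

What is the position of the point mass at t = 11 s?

63 m

On each constant-a segment, Δv = aΔt and Δx = v₀Δt + ½aΔt²; chain segment to segment.
0–2 s: v starts -4 m/s; Δx = -4·2 + ½·2·2² = -4 m; v ends 0 m/s.
2–5 s: v starts 0 m/s; Δx = 0·3 + ½·8·3² = 36 m; v ends 24 m/s.
5–8 s: v starts 24 m/s; Δx = 24·3 + ½·-12·3² = 18 m; v ends -12 m/s.
8–11 s: v starts -12 m/s; Δx = -12·3 + ½·12·3² = 18 m; v ends 24 m/s.
x(11) = -5 + Σ Δx = 63 m.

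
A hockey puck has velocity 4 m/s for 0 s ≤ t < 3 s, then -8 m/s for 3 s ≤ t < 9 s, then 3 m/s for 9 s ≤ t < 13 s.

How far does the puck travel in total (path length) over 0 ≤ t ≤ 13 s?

72 m

Distance (not displacement) is the total path length: add the absolute areas under v-t.
0–3 s: |4| × 3 = 12 m
3–9 s: |-8| × 6 = 48 m
9–13 s: |3| × 4 = 12 m
Total distance = 72 m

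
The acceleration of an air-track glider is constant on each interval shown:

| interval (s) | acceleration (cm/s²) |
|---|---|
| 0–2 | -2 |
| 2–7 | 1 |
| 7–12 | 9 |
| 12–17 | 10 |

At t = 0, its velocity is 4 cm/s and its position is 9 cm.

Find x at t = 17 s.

On each constant-a segment, Δv = aΔt and Δx = v₀Δt + ½aΔt²; chain segment to segment.
0–2 s: v starts 4 cm/s; Δx = 4·2 + ½·-2·2² = 4 cm; v ends 0 cm/s.
2–7 s: v starts 0 cm/s; Δx = 0·5 + ½·1·5² = 12.5 cm; v ends 5 cm/s.
7–12 s: v starts 5 cm/s; Δx = 5·5 + ½·9·5² = 137.5 cm; v ends 50 cm/s.
12–17 s: v starts 50 cm/s; Δx = 50·5 + ½·10·5² = 375 cm; v ends 100 cm/s.
x(17) = 9 + Σ Δx = 538 cm.

538 cm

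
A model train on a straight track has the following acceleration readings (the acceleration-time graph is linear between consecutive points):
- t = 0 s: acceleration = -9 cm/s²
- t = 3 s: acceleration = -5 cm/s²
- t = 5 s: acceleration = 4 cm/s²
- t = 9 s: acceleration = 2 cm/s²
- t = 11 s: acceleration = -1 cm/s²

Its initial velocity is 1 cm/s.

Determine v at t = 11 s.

-8 cm/s

Δv equals the area under the a-t graph; then v = v₀ + Δv.
0–3 s: ½(-9 + -5)(3) = -21 cm/s
3–5 s: ½(-5 + 4)(2) = -1 cm/s
5–9 s: ½(4 + 2)(4) = 12 cm/s
9–11 s: ½(2 + -1)(2) = 1 cm/s
Δv = -9 cm/s, so v(11) = 1 + (-9) = -8 cm/s.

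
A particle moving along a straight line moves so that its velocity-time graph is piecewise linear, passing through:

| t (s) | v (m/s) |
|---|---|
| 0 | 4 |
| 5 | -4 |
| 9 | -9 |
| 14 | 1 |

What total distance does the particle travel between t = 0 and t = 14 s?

Total distance travelled is ∫|v| dt — sum the magnitudes of each area piece.
0–5 s: v = 0 at t = 2.5 s; triangle areas 5 + 5 = 10 m
5–9 s: |½(-4 + -9)(4)| = 26 m
9–14 s: v = 0 at t = 13.5 s; triangle areas 20.25 + 0.25 = 20.5 m
Total distance = 56.5 m

56.5 m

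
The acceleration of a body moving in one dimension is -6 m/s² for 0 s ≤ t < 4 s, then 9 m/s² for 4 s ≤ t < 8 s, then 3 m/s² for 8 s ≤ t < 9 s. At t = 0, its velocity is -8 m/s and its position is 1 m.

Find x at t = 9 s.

On each constant-a segment, Δv = aΔt and Δx = v₀Δt + ½aΔt²; chain segment to segment.
0–4 s: v starts -8 m/s; Δx = -8·4 + ½·-6·4² = -80 m; v ends -32 m/s.
4–8 s: v starts -32 m/s; Δx = -32·4 + ½·9·4² = -56 m; v ends 4 m/s.
8–9 s: v starts 4 m/s; Δx = 4·1 + ½·3·1² = 5.5 m; v ends 7 m/s.
x(9) = 1 + Σ Δx = -129.5 m.

-129.5 m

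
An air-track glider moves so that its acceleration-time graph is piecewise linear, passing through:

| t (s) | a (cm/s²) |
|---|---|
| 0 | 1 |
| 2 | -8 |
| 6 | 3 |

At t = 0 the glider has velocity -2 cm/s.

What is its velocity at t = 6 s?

-19 cm/s

Δv equals the area under the a-t graph; then v = v₀ + Δv.
0–2 s: ½(1 + -8)(2) = -7 cm/s
2–6 s: ½(-8 + 3)(4) = -10 cm/s
Δv = -17 cm/s, so v(6) = -2 + (-17) = -19 cm/s.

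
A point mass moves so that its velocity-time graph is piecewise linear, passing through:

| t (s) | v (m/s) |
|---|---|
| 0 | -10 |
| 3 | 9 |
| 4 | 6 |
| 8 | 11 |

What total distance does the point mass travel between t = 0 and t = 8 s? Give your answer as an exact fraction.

Total distance travelled is ∫|v| dt — sum the magnitudes of each area piece.
0–3 s: v = 0 at t = 30/19 s; triangle areas 150/19 + 243/38 = 543/38 m
3–4 s: |½(9 + 6)(1)| = 7.5 m
4–8 s: |½(6 + 11)(4)| = 34 m
Total distance = 1060/19 m

1060/19 m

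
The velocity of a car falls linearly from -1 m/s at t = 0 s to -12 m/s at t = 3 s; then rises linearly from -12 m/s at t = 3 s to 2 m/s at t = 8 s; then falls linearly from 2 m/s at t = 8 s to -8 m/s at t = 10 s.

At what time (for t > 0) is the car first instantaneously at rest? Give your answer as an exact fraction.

t = 51/7 s

v changes sign on 3–8 s (from -12 to 2); the graph is linear there, so v = 0 at t = 3 + (12)·(8 − 3)/(2 − -12) = 51/7 s.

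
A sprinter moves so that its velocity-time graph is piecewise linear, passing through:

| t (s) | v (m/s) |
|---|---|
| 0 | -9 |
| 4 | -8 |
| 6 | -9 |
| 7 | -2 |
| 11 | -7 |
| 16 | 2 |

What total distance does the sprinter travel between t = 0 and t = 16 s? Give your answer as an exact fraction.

803/9 m

Distance (not displacement) is the total path length: add the absolute areas under v-t.
0–4 s: |½(-9 + -8)(4)| = 34 m
4–6 s: |½(-8 + -9)(2)| = 17 m
6–7 s: |½(-9 + -2)(1)| = 5.5 m
7–11 s: |½(-2 + -7)(4)| = 18 m
11–16 s: v = 0 at t = 134/9 s; triangle areas 245/18 + 10/9 = 265/18 m
Total distance = 803/9 m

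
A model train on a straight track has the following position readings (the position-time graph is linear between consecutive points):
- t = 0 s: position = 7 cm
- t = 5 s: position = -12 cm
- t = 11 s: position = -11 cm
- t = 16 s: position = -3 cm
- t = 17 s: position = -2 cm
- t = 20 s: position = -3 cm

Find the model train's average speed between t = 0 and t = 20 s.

1.5 cm/s

Average speed = (total path length)/(elapsed time); on a piecewise-linear x-t graph the path length is Σ|Δx|.
0–5 s: |Δx| = |-12 − 7| = 19 cm
5–11 s: |Δx| = |-11 − -12| = 1 cm
11–16 s: |Δx| = |-3 − -11| = 8 cm
16–17 s: |Δx| = |-2 − -3| = 1 cm
17–20 s: |Δx| = |-3 − -2| = 1 cm
Total path = 30 cm; average speed = 30/20 = 1.5 cm/s.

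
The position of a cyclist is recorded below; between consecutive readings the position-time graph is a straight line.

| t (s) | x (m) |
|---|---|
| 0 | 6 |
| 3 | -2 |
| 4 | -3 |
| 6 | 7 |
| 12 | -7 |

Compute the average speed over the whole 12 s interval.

Average speed = (total path length)/(elapsed time); on a piecewise-linear x-t graph the path length is Σ|Δx|.
0–3 s: |Δx| = |-2 − 6| = 8 m
3–4 s: |Δx| = |-3 − -2| = 1 m
4–6 s: |Δx| = |7 − -3| = 10 m
6–12 s: |Δx| = |-7 − 7| = 14 m
Total path = 33 m; average speed = 33/12 = 2.75 m/s.

2.75 m/s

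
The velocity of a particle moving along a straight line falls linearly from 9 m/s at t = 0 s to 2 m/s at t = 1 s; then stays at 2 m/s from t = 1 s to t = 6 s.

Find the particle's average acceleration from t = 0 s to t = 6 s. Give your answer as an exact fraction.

Average acceleration = Δv/Δt = (2 − 9)/(6 − 0) = -7/6 m/s².

-7/6 m/s²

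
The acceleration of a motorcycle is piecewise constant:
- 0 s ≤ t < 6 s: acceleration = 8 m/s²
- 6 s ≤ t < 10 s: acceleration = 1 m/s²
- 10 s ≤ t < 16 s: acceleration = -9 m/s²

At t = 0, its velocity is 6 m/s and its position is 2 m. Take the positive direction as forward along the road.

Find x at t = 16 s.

592 m

On each constant-a segment, Δv = aΔt and Δx = v₀Δt + ½aΔt²; chain segment to segment.
0–6 s: v starts 6 m/s; Δx = 6·6 + ½·8·6² = 180 m; v ends 54 m/s.
6–10 s: v starts 54 m/s; Δx = 54·4 + ½·1·4² = 224 m; v ends 58 m/s.
10–16 s: v starts 58 m/s; Δx = 58·6 + ½·-9·6² = 186 m; v ends 4 m/s.
x(16) = 2 + Σ Δx = 592 m.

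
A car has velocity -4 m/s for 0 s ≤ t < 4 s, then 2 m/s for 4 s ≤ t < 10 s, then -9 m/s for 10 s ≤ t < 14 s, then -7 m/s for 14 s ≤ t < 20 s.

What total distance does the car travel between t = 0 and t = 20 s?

Distance (not displacement) is the total path length: add the absolute areas under v-t.
0–4 s: |-4| × 4 = 16 m
4–10 s: |2| × 6 = 12 m
10–14 s: |-9| × 4 = 36 m
14–20 s: |-7| × 6 = 42 m
Total distance = 106 m

106 m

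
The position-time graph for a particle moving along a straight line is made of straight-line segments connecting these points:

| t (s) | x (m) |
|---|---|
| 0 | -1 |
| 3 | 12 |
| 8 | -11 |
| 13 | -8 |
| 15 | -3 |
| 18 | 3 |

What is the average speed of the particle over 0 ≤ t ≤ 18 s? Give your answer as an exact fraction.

25/9 m/s

Average speed = (total path length)/(elapsed time); on a piecewise-linear x-t graph the path length is Σ|Δx|.
0–3 s: |Δx| = |12 − -1| = 13 m
3–8 s: |Δx| = |-11 − 12| = 23 m
8–13 s: |Δx| = |-8 − -11| = 3 m
13–15 s: |Δx| = |-3 − -8| = 5 m
15–18 s: |Δx| = |3 − -3| = 6 m
Total path = 50 m; average speed = 50/18 = 25/9 m/s.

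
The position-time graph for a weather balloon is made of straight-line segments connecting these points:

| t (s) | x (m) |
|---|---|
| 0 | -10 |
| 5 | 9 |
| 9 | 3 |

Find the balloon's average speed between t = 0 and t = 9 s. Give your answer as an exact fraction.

Average speed = (total path length)/(elapsed time); on a piecewise-linear x-t graph the path length is Σ|Δx|.
0–5 s: |Δx| = |9 − -10| = 19 m
5–9 s: |Δx| = |3 − 9| = 6 m
Total path = 25 m; average speed = 25/9 = 25/9 m/s.

25/9 m/s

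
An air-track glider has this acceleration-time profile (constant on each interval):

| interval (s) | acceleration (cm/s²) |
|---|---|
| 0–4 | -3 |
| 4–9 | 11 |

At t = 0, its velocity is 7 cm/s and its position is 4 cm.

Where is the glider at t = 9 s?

120.5 cm

On each constant-a segment, Δv = aΔt and Δx = v₀Δt + ½aΔt²; chain segment to segment.
0–4 s: v starts 7 cm/s; Δx = 7·4 + ½·-3·4² = 4 cm; v ends -5 cm/s.
4–9 s: v starts -5 cm/s; Δx = -5·5 + ½·11·5² = 112.5 cm; v ends 50 cm/s.
x(9) = 4 + Σ Δx = 120.5 cm.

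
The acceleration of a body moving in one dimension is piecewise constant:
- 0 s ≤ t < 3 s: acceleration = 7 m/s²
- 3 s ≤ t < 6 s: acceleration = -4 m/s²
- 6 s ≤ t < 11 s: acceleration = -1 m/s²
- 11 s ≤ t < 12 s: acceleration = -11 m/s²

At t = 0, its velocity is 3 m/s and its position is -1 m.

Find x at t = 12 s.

142.5 m

On each constant-a segment, Δv = aΔt and Δx = v₀Δt + ½aΔt²; chain segment to segment.
0–3 s: v starts 3 m/s; Δx = 3·3 + ½·7·3² = 40.5 m; v ends 24 m/s.
3–6 s: v starts 24 m/s; Δx = 24·3 + ½·-4·3² = 54 m; v ends 12 m/s.
6–11 s: v starts 12 m/s; Δx = 12·5 + ½·-1·5² = 47.5 m; v ends 7 m/s.
11–12 s: v starts 7 m/s; Δx = 7·1 + ½·-11·1² = 1.5 m; v ends -4 m/s.
x(12) = -1 + Σ Δx = 142.5 m.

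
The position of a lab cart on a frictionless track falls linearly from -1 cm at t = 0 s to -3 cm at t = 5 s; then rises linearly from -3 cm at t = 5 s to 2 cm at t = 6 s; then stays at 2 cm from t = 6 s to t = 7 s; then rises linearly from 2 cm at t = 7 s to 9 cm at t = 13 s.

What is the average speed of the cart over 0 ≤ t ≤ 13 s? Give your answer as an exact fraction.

14/13 cm/s

Average speed = (total path length)/(elapsed time); on a piecewise-linear x-t graph the path length is Σ|Δx|.
0–5 s: |Δx| = |-3 − -1| = 2 cm
5–6 s: |Δx| = |2 − -3| = 5 cm
6–7 s: |Δx| = |2 − 2| = 0 cm
7–13 s: |Δx| = |9 − 2| = 7 cm
Total path = 14 cm; average speed = 14/13 = 14/13 cm/s.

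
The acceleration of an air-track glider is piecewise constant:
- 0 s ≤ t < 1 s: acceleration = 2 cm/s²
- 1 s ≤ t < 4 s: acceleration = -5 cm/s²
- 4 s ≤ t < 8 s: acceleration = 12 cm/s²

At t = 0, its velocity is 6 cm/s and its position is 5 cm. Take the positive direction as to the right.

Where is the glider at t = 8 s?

81.5 cm

On each constant-a segment, Δv = aΔt and Δx = v₀Δt + ½aΔt²; chain segment to segment.
0–1 s: v starts 6 cm/s; Δx = 6·1 + ½·2·1² = 7 cm; v ends 8 cm/s.
1–4 s: v starts 8 cm/s; Δx = 8·3 + ½·-5·3² = 1.5 cm; v ends -7 cm/s.
4–8 s: v starts -7 cm/s; Δx = -7·4 + ½·12·4² = 68 cm; v ends 41 cm/s.
x(8) = 5 + Σ Δx = 81.5 cm.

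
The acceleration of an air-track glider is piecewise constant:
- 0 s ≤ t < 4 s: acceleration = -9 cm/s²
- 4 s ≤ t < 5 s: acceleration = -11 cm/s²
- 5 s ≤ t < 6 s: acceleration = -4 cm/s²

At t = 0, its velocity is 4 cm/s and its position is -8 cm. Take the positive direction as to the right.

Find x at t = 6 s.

-146.5 cm

On each constant-a segment, Δv = aΔt and Δx = v₀Δt + ½aΔt²; chain segment to segment.
0–4 s: v starts 4 cm/s; Δx = 4·4 + ½·-9·4² = -56 cm; v ends -32 cm/s.
4–5 s: v starts -32 cm/s; Δx = -32·1 + ½·-11·1² = -37.5 cm; v ends -43 cm/s.
5–6 s: v starts -43 cm/s; Δx = -43·1 + ½·-4·1² = -45 cm; v ends -47 cm/s.
x(6) = -8 + Σ Δx = -146.5 cm.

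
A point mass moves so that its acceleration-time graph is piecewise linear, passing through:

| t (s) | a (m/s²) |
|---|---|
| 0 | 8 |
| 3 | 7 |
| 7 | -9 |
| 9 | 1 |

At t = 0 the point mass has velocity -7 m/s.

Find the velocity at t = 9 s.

3.5 m/s

Δv equals the area under the a-t graph; then v = v₀ + Δv.
0–3 s: ½(8 + 7)(3) = 22.5 m/s
3–7 s: ½(7 + -9)(4) = -4 m/s
7–9 s: ½(-9 + 1)(2) = -8 m/s
Δv = 10.5 m/s, so v(9) = -7 + (10.5) = 3.5 m/s.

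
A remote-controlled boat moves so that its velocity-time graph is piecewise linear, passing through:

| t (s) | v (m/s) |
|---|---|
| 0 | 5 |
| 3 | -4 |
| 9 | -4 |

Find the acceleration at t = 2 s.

-3 m/s²

Acceleration is the slope of the v-t graph on 0–3 s: (-4 − 5)/(3 − 0) = -3 m/s².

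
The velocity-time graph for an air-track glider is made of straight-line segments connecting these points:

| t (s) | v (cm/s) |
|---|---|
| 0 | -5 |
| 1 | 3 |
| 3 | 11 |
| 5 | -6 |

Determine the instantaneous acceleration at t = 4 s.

-8.5 cm/s²

Acceleration is the slope of the v-t graph on 3–5 s: (-6 − 11)/(5 − 3) = -8.5 cm/s².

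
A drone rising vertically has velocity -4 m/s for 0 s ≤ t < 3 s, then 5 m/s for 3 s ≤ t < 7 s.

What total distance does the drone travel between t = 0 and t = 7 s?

32 m

Distance (not displacement) is the total path length: add the absolute areas under v-t.
0–3 s: |-4| × 3 = 12 m
3–7 s: |5| × 4 = 20 m
Total distance = 32 m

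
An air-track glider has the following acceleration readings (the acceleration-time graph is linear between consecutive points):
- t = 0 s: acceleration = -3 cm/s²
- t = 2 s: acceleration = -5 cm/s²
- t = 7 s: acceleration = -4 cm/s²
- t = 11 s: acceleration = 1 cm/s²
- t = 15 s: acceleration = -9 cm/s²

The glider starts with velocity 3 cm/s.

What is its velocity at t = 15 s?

Δv equals the area under the a-t graph; then v = v₀ + Δv.
0–2 s: ½(-3 + -5)(2) = -8 cm/s
2–7 s: ½(-5 + -4)(5) = -22.5 cm/s
7–11 s: ½(-4 + 1)(4) = -6 cm/s
11–15 s: ½(1 + -9)(4) = -16 cm/s
Δv = -52.5 cm/s, so v(15) = 3 + (-52.5) = -49.5 cm/s.

-49.5 cm/s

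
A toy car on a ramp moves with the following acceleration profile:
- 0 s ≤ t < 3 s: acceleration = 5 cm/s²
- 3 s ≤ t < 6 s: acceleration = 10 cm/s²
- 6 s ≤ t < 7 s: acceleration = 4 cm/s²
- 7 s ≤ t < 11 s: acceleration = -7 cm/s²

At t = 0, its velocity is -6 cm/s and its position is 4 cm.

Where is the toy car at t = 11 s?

On each constant-a segment, Δv = aΔt and Δx = v₀Δt + ½aΔt²; chain segment to segment.
0–3 s: v starts -6 cm/s; Δx = -6·3 + ½·5·3² = 4.5 cm; v ends 9 cm/s.
3–6 s: v starts 9 cm/s; Δx = 9·3 + ½·10·3² = 72 cm; v ends 39 cm/s.
6–7 s: v starts 39 cm/s; Δx = 39·1 + ½·4·1² = 41 cm; v ends 43 cm/s.
7–11 s: v starts 43 cm/s; Δx = 43·4 + ½·-7·4² = 116 cm; v ends 15 cm/s.
x(11) = 4 + Σ Δx = 237.5 cm.

237.5 cm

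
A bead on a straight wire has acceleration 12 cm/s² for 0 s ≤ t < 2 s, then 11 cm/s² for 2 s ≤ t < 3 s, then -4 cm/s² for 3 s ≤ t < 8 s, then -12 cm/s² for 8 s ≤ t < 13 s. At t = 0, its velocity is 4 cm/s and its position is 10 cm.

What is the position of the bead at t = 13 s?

165.5 cm

On each constant-a segment, Δv = aΔt and Δx = v₀Δt + ½aΔt²; chain segment to segment.
0–2 s: v starts 4 cm/s; Δx = 4·2 + ½·12·2² = 32 cm; v ends 28 cm/s.
2–3 s: v starts 28 cm/s; Δx = 28·1 + ½·11·1² = 33.5 cm; v ends 39 cm/s.
3–8 s: v starts 39 cm/s; Δx = 39·5 + ½·-4·5² = 145 cm; v ends 19 cm/s.
8–13 s: v starts 19 cm/s; Δx = 19·5 + ½·-12·5² = -55 cm; v ends -41 cm/s.
x(13) = 10 + Σ Δx = 165.5 cm.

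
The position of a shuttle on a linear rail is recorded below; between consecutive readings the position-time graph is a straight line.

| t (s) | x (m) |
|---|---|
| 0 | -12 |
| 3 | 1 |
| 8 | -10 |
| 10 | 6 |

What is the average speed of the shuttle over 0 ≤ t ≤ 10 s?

Average speed = (total path length)/(elapsed time); on a piecewise-linear x-t graph the path length is Σ|Δx|.
0–3 s: |Δx| = |1 − -12| = 13 m
3–8 s: |Δx| = |-10 − 1| = 11 m
8–10 s: |Δx| = |6 − -10| = 16 m
Total path = 40 m; average speed = 40/10 = 4 m/s.

4 m/s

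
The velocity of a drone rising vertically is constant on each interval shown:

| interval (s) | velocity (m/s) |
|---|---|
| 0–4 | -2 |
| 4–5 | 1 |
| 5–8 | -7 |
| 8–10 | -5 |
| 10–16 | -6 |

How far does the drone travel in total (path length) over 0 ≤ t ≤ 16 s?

Distance (not displacement) is the total path length: add the absolute areas under v-t.
0–4 s: |-2| × 4 = 8 m
4–5 s: |1| × 1 = 1 m
5–8 s: |-7| × 3 = 21 m
8–10 s: |-5| × 2 = 10 m
10–16 s: |-6| × 6 = 36 m
Total distance = 76 m

76 m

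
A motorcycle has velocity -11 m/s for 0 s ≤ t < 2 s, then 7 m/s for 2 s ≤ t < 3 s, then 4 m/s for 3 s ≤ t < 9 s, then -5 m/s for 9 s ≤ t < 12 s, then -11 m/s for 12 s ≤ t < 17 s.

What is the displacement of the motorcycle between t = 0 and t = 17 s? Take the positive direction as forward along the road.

Displacement is the signed area under the v-t curve.
0–2 s: -11 × 2 = -22 m
2–3 s: 7 × 1 = 7 m
3–9 s: 4 × 6 = 24 m
9–12 s: -5 × 3 = -15 m
12–17 s: -11 × 5 = -55 m
Net displacement = -61 m

-61 m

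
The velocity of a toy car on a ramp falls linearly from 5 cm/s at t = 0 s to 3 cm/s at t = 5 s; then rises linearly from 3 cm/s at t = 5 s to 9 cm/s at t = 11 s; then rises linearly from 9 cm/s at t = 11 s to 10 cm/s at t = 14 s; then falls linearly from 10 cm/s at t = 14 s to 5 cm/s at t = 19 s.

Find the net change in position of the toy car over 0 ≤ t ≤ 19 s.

122 cm

Net displacement equals the area under the velocity-time graph (areas below the axis count negative).
0–5 s: ½(5 + 3)(5) = 20 cm
5–11 s: ½(3 + 9)(6) = 36 cm
11–14 s: ½(9 + 10)(3) = 28.5 cm
14–19 s: ½(10 + 5)(5) = 37.5 cm
Net displacement = 122 cm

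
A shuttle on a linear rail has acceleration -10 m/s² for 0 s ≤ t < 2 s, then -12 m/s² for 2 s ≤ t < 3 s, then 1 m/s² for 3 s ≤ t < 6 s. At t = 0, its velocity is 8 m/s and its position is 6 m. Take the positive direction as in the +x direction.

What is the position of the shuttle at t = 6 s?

-83.5 m

On each constant-a segment, Δv = aΔt and Δx = v₀Δt + ½aΔt²; chain segment to segment.
0–2 s: v starts 8 m/s; Δx = 8·2 + ½·-10·2² = -4 m; v ends -12 m/s.
2–3 s: v starts -12 m/s; Δx = -12·1 + ½·-12·1² = -18 m; v ends -24 m/s.
3–6 s: v starts -24 m/s; Δx = -24·3 + ½·1·3² = -67.5 m; v ends -21 m/s.
x(6) = 6 + Σ Δx = -83.5 m.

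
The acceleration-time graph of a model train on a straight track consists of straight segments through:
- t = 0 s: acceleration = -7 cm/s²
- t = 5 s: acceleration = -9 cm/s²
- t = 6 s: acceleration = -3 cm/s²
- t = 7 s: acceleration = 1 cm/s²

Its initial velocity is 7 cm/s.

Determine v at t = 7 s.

Δv equals the area under the a-t graph; then v = v₀ + Δv.
0–5 s: ½(-7 + -9)(5) = -40 cm/s
5–6 s: ½(-9 + -3)(1) = -6 cm/s
6–7 s: ½(-3 + 1)(1) = -1 cm/s
Δv = -47 cm/s, so v(7) = 7 + (-47) = -40 cm/s.

-40 cm/s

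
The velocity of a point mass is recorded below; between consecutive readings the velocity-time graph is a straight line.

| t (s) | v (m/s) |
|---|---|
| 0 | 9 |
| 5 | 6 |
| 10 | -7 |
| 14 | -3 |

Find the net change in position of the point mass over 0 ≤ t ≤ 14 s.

Net displacement equals the area under the velocity-time graph (areas below the axis count negative).
0–5 s: ½(9 + 6)(5) = 37.5 m
5–10 s: ½(6 + -7)(5) = -2.5 m
10–14 s: ½(-7 + -3)(4) = -20 m
Net displacement = 15 m

15 m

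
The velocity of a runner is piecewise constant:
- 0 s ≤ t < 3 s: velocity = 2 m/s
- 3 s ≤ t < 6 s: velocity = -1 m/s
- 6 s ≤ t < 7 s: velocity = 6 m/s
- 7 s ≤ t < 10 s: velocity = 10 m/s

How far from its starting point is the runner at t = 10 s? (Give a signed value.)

Net displacement equals the area under the velocity-time graph (areas below the axis count negative).
0–3 s: 2 × 3 = 6 m
3–6 s: -1 × 3 = -3 m
6–7 s: 6 × 1 = 6 m
7–10 s: 10 × 3 = 30 m
Net displacement = 39 m

39 m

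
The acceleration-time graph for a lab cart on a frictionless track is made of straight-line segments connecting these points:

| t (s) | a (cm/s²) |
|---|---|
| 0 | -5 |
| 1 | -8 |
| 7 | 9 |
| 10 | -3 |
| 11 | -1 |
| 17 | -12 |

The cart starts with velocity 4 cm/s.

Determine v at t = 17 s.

-31.5 cm/s

Δv equals the area under the a-t graph; then v = v₀ + Δv.
0–1 s: ½(-5 + -8)(1) = -6.5 cm/s
1–7 s: ½(-8 + 9)(6) = 3 cm/s
7–10 s: ½(9 + -3)(3) = 9 cm/s
10–11 s: ½(-3 + -1)(1) = -2 cm/s
11–17 s: ½(-1 + -12)(6) = -39 cm/s
Δv = -35.5 cm/s, so v(17) = 4 + (-35.5) = -31.5 cm/s.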